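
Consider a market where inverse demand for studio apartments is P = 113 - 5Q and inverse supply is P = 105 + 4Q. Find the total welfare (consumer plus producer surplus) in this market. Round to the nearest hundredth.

3.56

Set 113 - 5Q = 105 + 4Q, which gives 8 = 9Q, so Q* = 0.8889 and P* = 113 - 5(0.8889) = 108.5556.
CS = (1/2)(0.8889)(4.4444) = 1.9753 and PS = (1/2)(0.8889)(3.5556) = 1.5802, so total surplus = 3.5556.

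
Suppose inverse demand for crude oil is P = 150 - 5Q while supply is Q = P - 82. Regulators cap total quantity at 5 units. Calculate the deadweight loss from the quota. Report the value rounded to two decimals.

Rewriting supply in inverse form: P = 82 + Q.
Unrestricted equilibrium: Q* = (150 - 82)/(5 + 1) = 11.3333.
At Q = 5 the demand price is 150 - 5(5) = 125 and the supply price is 82 + (5) = 87.
Deadweight loss is the triangle between the curves from 5 to 11.3333: (1/2)(125 - 87)(11.3333 - 5) = 120.3333.

120.33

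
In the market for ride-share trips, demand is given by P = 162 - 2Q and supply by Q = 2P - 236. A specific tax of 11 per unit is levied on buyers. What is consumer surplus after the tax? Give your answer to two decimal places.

Rewriting supply in inverse form: P = 118 + 0.5Q.
Without the tax, 162 - 2Q = 118 + 0.5Q so Q* = 17.6 and P* = 126.8.
A tax on buyers shifts demand down by 11: (162 - 11) - 2Q = 118 + 0.5Q, so Q_t = 13.2. Buyers pay P_b = 135.6; sellers receive P_s = P_b - 11 = 124.6.
CS = (1/2)(Q_t)(162 - P_b) = (1/2)(13.2)(26.4) = 174.24.

174.24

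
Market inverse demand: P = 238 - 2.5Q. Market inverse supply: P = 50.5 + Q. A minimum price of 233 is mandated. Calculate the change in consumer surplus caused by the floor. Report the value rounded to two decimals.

Without the control, 238 - 2.5Q = 50.5 + Q so Q* = 53.5714 and P* = 104.0714.
At the floor price 233, quantity demanded is (238 - 233)/2.5 = 2; demand is the short side, so Q = 2 trades at P = 233.
CS goes from (1/2)(53.5714)(133.9286) = 3587.3724 to 5 (computed as (238 - 233)(2) - (1/2)(2.5)(2)^2), a change of -3582.3724.

-3582.37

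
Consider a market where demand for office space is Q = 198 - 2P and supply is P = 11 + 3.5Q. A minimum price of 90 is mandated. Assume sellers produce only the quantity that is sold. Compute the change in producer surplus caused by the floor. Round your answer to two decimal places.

Rewriting demand in inverse form: P = 99 - 0.5Q.
Free-market equilibrium: 99 - 0.5Q = 11 + 3.5Q gives Q* = 22, P* = 88.
At the floor price 90, quantity demanded is (99 - 90)/0.5 = 18; demand is the short side, so Q = 18 trades at P = 90.
PS goes from (1/2)(22)(77) = 847 to 855 (computed as (90 - 11)(18) - (1/2)(3.5)(18)^2), a change of 8.

8.00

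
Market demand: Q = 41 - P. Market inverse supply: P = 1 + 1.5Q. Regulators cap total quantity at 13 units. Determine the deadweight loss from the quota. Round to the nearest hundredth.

11.25

Rewriting demand in inverse form: P = 41 - Q.
Unrestricted equilibrium: Q* = (41 - 1)/(1 + 1.5) = 16.
At Q = 13 the demand price is 41 - (13) = 28 and the supply price is 1 + 1.5(13) = 20.5.
Deadweight loss is the triangle between the curves from 13 to 16: (1/2)(28 - 20.5)(16 - 13) = 11.25.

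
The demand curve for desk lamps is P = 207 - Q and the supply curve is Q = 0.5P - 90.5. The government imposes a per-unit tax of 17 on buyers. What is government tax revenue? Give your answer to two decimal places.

Rewriting supply in inverse form: P = 181 + 2Q.
Pre-tax equilibrium: 207 - Q = 181 + 2Q gives Q* = 8.6667, P* = 198.3333.
With the tax, buyers' net willingness to pay falls by 17: (207 - 17) - Q = 181 + 2Q, so Q_t = 3. Buyers pay P_b = 204; sellers receive P_s = P_b - 17 = 187.
Revenue is the tax times quantity traded: 17 x 3 = 51.

51.00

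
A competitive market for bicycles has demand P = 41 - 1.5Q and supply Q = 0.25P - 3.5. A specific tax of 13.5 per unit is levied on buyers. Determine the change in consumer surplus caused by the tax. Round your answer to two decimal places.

Rewriting supply in inverse form: P = 14 + 4Q.
Pre-tax equilibrium: 41 - 1.5Q = 14 + 4Q gives Q* = 4.9091, P* = 33.6364.
A tax on buyers shifts demand down by 13.5: (41 - 13.5) - 1.5Q = 14 + 4Q, so Q_t = 2.4545. Buyers pay P_b = 37.3182; sellers receive P_s = P_b - 13.5 = 23.8182.
Consumers lose the trapezoid between P* and P_b out to Q_t plus the triangle from Q_t to Q*: change in CS = 4.5186 - 18.0744 = -13.5558.

-13.56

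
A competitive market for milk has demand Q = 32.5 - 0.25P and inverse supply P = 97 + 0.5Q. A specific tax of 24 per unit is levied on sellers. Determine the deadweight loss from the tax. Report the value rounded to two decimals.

Rewriting demand in inverse form: P = 130 - 4Q.
Without the tax, 130 - 4Q = 97 + 0.5Q so Q* = 7.3333 and P* = 100.6667.
A tax on sellers shifts supply up by 24: 130 - 4Q = 97 + 0.5Q + 24, so Q_t = 2. Buyers pay P_b = 122; sellers receive P_s = P_b - 24 = 98.
The welfare triangle lost has base Q* - Q_t = 5.3333 and height t = 24, so DWL = (1/2)(5.3333)(24) = 64.

64.00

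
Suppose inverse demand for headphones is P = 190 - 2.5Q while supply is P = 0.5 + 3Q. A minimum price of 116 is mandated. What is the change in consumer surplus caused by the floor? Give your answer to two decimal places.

-388.69

Without the control, 190 - 2.5Q = 0.5 + 3Q so Q* = 34.4545 and P* = 103.8636.
At the floor price 116, quantity demanded is (190 - 116)/2.5 = 29.6; demand is the short side, so Q = 29.6 trades at P = 116.
CS goes from (1/2)(34.4545)(86.1364) = 1483.8946 to 1095.2 (computed as (190 - 116)(29.6) - (1/2)(2.5)(29.6)^2), a change of -388.6946.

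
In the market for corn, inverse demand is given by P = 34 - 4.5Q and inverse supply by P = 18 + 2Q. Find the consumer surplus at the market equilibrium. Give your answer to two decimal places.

Setting demand equal to supply, 16 = 6.5Q, so Q* = 2.4615 and P* = 22.9231.
The demand choke price is 34, so CS = (1/2)(Q*)(34 - P*) = (1/2)(2.4615)(11.0769) = 13.6331.

13.63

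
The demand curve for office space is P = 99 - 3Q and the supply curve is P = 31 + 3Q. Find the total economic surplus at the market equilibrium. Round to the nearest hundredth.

Equilibrium: 99 - 3Q = 31 + 3Q, so Q* = 11.3333 and P* = 65.
Total surplus is the full triangle between the curves from 0 to Q*: (1/2)(11.3333)(99 - 31) = 385.3333.

385.33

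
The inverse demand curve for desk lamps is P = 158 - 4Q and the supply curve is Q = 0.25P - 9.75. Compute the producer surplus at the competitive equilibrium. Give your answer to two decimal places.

Rewriting supply in inverse form: P = 39 + 4Q.
Set 158 - 4Q = 39 + 4Q, which gives 119 = 8Q, so Q* = 14.875 and P* = 158 - 4(14.875) = 98.5.
PS is the area between P* and the supply curve from 0 to Q*: (1/2)(14.875)(59.5) = 442.5312.

442.53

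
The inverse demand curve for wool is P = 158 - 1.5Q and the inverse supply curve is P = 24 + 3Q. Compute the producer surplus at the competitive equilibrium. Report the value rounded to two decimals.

1330.07

Setting demand equal to supply, 134 = 4.5Q, so Q* = 29.7778 and P* = 113.3333.
Producer surplus is the triangle above supply below P*: (1/2)(29.7778)(113.3333 - 24) = (1/2)(29.7778)(89.3333) = 1330.0741.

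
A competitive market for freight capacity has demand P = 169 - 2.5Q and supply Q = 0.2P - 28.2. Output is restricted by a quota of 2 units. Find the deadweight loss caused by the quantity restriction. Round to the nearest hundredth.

Rewriting supply in inverse form: P = 141 + 5Q.
Unrestricted equilibrium: Q* = (169 - 141)/(2.5 + 5) = 3.7333.
At Q = 2 the demand price is 169 - 2.5(2) = 164 and the supply price is 141 + 5(2) = 151.
DWL = (1/2)(gap between curves at 2) x (Q* - 2) = (1/2)(13)(1.7333) = 11.2667.

11.27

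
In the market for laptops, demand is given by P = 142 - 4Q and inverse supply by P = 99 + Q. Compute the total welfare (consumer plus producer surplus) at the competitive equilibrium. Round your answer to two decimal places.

184.90

Setting demand equal to supply, 43 = 5Q, so Q* = 8.6 and P* = 107.6.
Total surplus is the full triangle between the curves from 0 to Q*: (1/2)(8.6)(142 - 99) = 184.9.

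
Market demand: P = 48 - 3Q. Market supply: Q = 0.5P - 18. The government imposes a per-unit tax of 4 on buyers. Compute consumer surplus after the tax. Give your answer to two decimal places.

3.84

Rewriting supply in inverse form: P = 36 + 2Q.
Pre-tax equilibrium: 48 - 3Q = 36 + 2Q gives Q* = 2.4, P* = 40.8.
With the tax, buyers' net willingness to pay falls by 4: (48 - 4) - 3Q = 36 + 2Q, so Q_t = 1.6. Buyers pay P_b = 43.2; sellers receive P_s = P_b - 4 = 39.2.
CS = (1/2)(Q_t)(48 - P_b) = (1/2)(1.6)(4.8) = 3.84.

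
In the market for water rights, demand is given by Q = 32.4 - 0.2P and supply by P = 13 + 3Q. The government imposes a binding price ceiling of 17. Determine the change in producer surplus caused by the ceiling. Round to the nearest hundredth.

-517.67

Rewriting demand in inverse form: P = 162 - 5Q.
Free-market equilibrium: 162 - 5Q = 13 + 3Q gives Q* = 18.625, P* = 68.875.
At the ceiling price 17, quantity supplied is (17 - 13)/3 = 1.3333; supply is the short side, so Q = 1.3333 trades at P = 17.
PS goes from (1/2)(18.625)(55.875) = 520.3359 to 2.6667 (computed as (17 - 13)(1.3333) - (1/2)(3)(1.3333)^2), a change of -517.6693.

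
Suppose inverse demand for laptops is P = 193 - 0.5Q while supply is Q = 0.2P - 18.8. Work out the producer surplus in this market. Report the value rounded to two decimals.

Rewriting supply in inverse form: P = 94 + 5Q.
Setting demand equal to supply, 99 = 5.5Q, so Q* = 18 and P* = 184.
PS is the area between P* and the supply curve from 0 to Q*: (1/2)(18)(90) = 810.

810.00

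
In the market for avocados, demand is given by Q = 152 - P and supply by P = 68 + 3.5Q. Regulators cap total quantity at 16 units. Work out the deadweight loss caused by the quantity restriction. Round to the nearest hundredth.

16.00

Rewriting demand in inverse form: P = 152 - Q.
Without the quota, 152 - Q = 68 + 3.5Q gives Q* = 18.6667.
At Q = 16 the demand price is 152 - (16) = 136 and the supply price is 68 + 3.5(16) = 124.
Deadweight loss is the triangle between the curves from 16 to 18.6667: (1/2)(136 - 124)(18.6667 - 16) = 16.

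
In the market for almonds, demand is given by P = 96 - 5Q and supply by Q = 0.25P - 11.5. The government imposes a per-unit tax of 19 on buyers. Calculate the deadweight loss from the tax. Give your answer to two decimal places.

20.06

Rewriting supply in inverse form: P = 46 + 4Q.
Pre-tax equilibrium: 96 - 5Q = 46 + 4Q gives Q* = 5.5556, P* = 68.2222.
With the tax, buyers' net willingness to pay falls by 19: (96 - 19) - 5Q = 46 + 4Q, so Q_t = 3.4444. Buyers pay P_b = 78.7778; sellers receive P_s = P_b - 19 = 59.7778.
Deadweight loss is the triangle between the curves from Q_t to Q*: (1/2)(5.5556 - 3.4444)(19) = 20.0556.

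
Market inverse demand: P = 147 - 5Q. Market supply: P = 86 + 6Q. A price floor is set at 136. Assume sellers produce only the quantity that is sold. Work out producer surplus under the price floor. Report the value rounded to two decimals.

95.48

Without the control, 147 - 5Q = 86 + 6Q so Q* = 5.5455 and P* = 119.2727.
At P = 136, buyers demand (147 - 136)/5 = 2.2 while sellers would supply more, so the quantity traded is 2.2 at price 136.
The supply price at Q = 2.2 is 99.2. PS is the trapezoid between 136 and supply over [0, 2.2]: (1/2)[(136 - 86) + (136 - 99.2)](2.2) = 95.48.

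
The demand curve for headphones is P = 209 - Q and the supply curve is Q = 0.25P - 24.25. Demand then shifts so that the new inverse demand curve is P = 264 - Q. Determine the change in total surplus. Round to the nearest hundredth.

Rewriting supply in inverse form: P = 97 + 4Q.
Initial equilibrium: Q_0 = 22.4, P_0 = 186.6; CS_0 = (1/2)(22.4)(22.4) = 250.88, PS_0 = (1/2)(22.4)(89.6) = 1003.52.
New equilibrium: 264 - Q = 97 + 4Q gives Q_1 = 33.4, P_1 = 230.6; CS_1 = 557.78, PS_1 = 2231.12.
Change in total surplus = (557.78 + 2231.12) - (250.88 + 1003.52) = 1534.5.

1534.50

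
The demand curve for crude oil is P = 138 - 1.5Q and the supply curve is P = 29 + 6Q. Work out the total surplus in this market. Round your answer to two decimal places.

792.07

Equilibrium: 138 - 1.5Q = 29 + 6Q, so Q* = 14.5333 and P* = 116.2.
CS = (1/2)(14.5333)(21.8) = 158.4133 and PS = (1/2)(14.5333)(87.2) = 633.6533, so total surplus = 792.0667.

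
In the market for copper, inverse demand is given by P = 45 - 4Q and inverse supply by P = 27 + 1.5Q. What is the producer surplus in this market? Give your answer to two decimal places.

Setting demand equal to supply, 18 = 5.5Q, so Q* = 3.2727 and P* = 31.9091.
Producer surplus is the triangle above supply below P*: (1/2)(3.2727)(31.9091 - 27) = (1/2)(3.2727)(4.9091) = 8.0331.

8.03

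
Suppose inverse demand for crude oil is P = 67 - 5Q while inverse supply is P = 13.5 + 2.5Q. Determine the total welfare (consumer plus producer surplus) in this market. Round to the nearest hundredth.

Setting demand equal to supply, 53.5 = 7.5Q, so Q* = 7.1333 and P* = 31.3333.
Total surplus is the full triangle between the curves from 0 to Q*: (1/2)(7.1333)(67 - 13.5) = 190.8167.

190.82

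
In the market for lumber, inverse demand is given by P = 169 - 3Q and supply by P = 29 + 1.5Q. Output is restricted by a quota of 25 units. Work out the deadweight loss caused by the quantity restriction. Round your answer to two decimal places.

Without the quota, 169 - 3Q = 29 + 1.5Q gives Q* = 31.1111.
At Q = 25 the demand price is 169 - 3(25) = 94 and the supply price is 29 + 1.5(25) = 66.5.
DWL = (1/2)(gap between curves at 25) x (Q* - 25) = (1/2)(27.5)(6.1111) = 84.0278.

84.03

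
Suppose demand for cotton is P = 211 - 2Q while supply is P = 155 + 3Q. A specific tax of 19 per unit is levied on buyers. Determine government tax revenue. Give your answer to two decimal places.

Pre-tax equilibrium: 211 - 2Q = 155 + 3Q gives Q* = 11.2, P* = 188.6.
With the tax, buyers' net willingness to pay falls by 19: (211 - 19) - 2Q = 155 + 3Q, so Q_t = 7.4. Buyers pay P_b = 196.2; sellers receive P_s = P_b - 19 = 177.2.
Revenue is the tax times quantity traded: 19 x 7.4 = 140.6.

140.60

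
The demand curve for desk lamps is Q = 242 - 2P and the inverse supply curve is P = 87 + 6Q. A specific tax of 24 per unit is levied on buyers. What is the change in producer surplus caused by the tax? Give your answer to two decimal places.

-74.98

Rewriting demand in inverse form: P = 121 - 0.5Q.
Without the tax, 121 - 0.5Q = 87 + 6Q so Q* = 5.2308 and P* = 118.3846.
A tax on buyers shifts demand down by 24: (121 - 24) - 0.5Q = 87 + 6Q, so Q_t = 1.5385. Buyers pay P_b = 120.2308; sellers receive P_s = P_b - 24 = 96.2308.
PS falls from (1/2)(5.2308)(31.3846) = 82.0828 to (1/2)(1.5385)(9.2308) = 7.1006, a change of -74.9822.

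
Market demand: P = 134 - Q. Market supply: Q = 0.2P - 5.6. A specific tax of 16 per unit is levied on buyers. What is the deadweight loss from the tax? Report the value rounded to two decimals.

Rewriting supply in inverse form: P = 28 + 5Q.
Pre-tax equilibrium: 134 - Q = 28 + 5Q gives Q* = 17.6667, P* = 116.3333.
A tax on buyers shifts demand down by 16: (134 - 16) - Q = 28 + 5Q, so Q_t = 15. Buyers pay P_b = 119; sellers receive P_s = P_b - 16 = 103.
The welfare triangle lost has base Q* - Q_t = 2.6667 and height t = 16, so DWL = (1/2)(2.6667)(16) = 21.3333.

21.33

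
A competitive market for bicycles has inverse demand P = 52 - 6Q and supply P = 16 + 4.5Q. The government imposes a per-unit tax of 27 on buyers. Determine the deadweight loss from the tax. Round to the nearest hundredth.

Pre-tax equilibrium: 52 - 6Q = 16 + 4.5Q gives Q* = 3.4286, P* = 31.4286.
A tax on buyers shifts demand down by 27: (52 - 27) - 6Q = 16 + 4.5Q, so Q_t = 0.8571. Buyers pay P_b = 46.8571; sellers receive P_s = P_b - 27 = 19.8571.
Deadweight loss is the triangle between the curves from Q_t to Q*: (1/2)(3.4286 - 0.8571)(27) = 34.7143.

34.71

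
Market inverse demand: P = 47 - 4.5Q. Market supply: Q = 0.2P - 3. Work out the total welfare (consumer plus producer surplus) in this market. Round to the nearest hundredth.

53.89

Rewriting supply in inverse form: P = 15 + 5Q.
Equilibrium: 47 - 4.5Q = 15 + 5Q, so Q* = 3.3684 and P* = 31.8421.
CS = (1/2)(3.3684)(15.1579) = 25.5291 and PS = (1/2)(3.3684)(16.8421) = 28.3657, so total surplus = 53.8947.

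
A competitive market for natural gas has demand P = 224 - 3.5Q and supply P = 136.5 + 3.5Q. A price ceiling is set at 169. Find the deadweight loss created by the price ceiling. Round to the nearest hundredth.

Without the control, 224 - 3.5Q = 136.5 + 3.5Q so Q* = 12.5 and P* = 180.25.
At the ceiling price 169, quantity supplied is (169 - 136.5)/3.5 = 9.2857; supply is the short side, so Q = 9.2857 trades at P = 169.
At Q = 9.2857 the demand price is 191.5 and the supply price is 169. Deadweight loss is the triangle between the curves from 9.2857 to 12.5: (1/2)(191.5 - 169)(12.5 - 9.2857) = 36.1607.

36.16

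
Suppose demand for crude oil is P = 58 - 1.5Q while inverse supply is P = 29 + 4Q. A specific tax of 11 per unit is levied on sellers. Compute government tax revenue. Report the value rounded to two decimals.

36.00

Pre-tax equilibrium: 58 - 1.5Q = 29 + 4Q gives Q* = 5.2727, P* = 50.0909.
With the tax, sellers need 11 more per unit: 58 - 1.5Q = 29 + 4Q + 11, so Q_t = 3.2727. Buyers pay P_b = 53.0909; sellers receive P_s = P_b - 11 = 42.0909.
Revenue is the tax times quantity traded: 11 x 3.2727 = 36.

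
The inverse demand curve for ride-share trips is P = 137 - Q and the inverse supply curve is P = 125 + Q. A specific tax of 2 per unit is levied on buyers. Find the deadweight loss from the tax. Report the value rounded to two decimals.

Pre-tax equilibrium: 137 - Q = 125 + Q gives Q* = 6, P* = 131.
A tax on buyers shifts demand down by 2: (137 - 2) - Q = 125 + Q, so Q_t = 5. Buyers pay P_b = 132; sellers receive P_s = P_b - 2 = 130.
Deadweight loss is the triangle between the curves from Q_t to Q*: (1/2)(6 - 5)(2) = 1.

1.00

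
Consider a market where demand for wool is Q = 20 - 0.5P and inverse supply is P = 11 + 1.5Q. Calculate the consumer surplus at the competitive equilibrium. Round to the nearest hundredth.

Rewriting demand in inverse form: P = 40 - 2Q.
Setting demand equal to supply, 29 = 3.5Q, so Q* = 8.2857 and P* = 23.4286.
The demand choke price is 40, so CS = (1/2)(Q*)(40 - P*) = (1/2)(8.2857)(16.5714) = 68.6531.

68.65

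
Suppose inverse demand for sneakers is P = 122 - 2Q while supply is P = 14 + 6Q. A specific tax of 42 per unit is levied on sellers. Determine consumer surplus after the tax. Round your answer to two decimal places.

68.06

Without the tax, 122 - 2Q = 14 + 6Q so Q* = 13.5 and P* = 95.
A tax on sellers shifts supply up by 42: 122 - 2Q = 14 + 6Q + 42, so Q_t = 8.25. Buyers pay P_b = 105.5; sellers receive P_s = P_b - 42 = 63.5.
Consumer surplus is the triangle under demand above P_b: (1/2)(8.25)(122 - 105.5) = 68.0625.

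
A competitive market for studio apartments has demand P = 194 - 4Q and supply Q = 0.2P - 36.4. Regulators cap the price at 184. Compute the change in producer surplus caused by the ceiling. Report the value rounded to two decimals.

Rewriting supply in inverse form: P = 182 + 5Q.
Free-market equilibrium: 194 - 4Q = 182 + 5Q gives Q* = 1.3333, P* = 188.6667.
At P = 184, sellers supply (184 - 182)/5 = 0.4 while buyers want more, so the quantity traded is 0.4 at price 184.
PS goes from (1/2)(1.3333)(6.6667) = 4.4444 to 0.4 (computed as (184 - 182)(0.4) - (1/2)(5)(0.4)^2), a change of -4.0444.

-4.04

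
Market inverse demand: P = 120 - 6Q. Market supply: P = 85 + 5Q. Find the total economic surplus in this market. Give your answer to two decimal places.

55.68

Equilibrium: 120 - 6Q = 85 + 5Q, so Q* = 3.1818 and P* = 100.9091.
CS = (1/2)(3.1818)(19.0909) = 30.3719 and PS = (1/2)(3.1818)(15.9091) = 25.3099, so total surplus = 55.6818.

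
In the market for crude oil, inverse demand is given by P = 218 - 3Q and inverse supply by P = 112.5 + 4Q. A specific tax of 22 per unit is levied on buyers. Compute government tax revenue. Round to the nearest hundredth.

262.43

Without the tax, 218 - 3Q = 112.5 + 4Q so Q* = 15.0714 and P* = 172.7857.
With the tax, buyers' net willingness to pay falls by 22: (218 - 22) - 3Q = 112.5 + 4Q, so Q_t = 11.9286. Buyers pay P_b = 182.2143; sellers receive P_s = P_b - 22 = 160.2143.
Revenue is the tax times quantity traded: 22 x 11.9286 = 262.4286.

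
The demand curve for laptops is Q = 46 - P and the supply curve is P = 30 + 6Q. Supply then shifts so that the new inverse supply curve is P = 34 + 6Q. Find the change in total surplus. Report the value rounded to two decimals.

-8.00

Rewriting demand in inverse form: P = 46 - Q.
Initial equilibrium: Q_0 = 2.2857, P_0 = 43.7143; CS_0 = (1/2)(2.2857)(2.2857) = 2.6122, PS_0 = (1/2)(2.2857)(13.7143) = 15.6735.
New equilibrium: 46 - Q = 34 + 6Q gives Q_1 = 1.7143, P_1 = 44.2857; CS_1 = 1.4694, PS_1 = 8.8163.
Change in total surplus = (1.4694 + 8.8163) - (2.6122 + 15.6735) = -8.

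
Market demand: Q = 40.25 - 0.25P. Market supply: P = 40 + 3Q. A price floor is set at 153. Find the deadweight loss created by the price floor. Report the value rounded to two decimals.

817.79

Rewriting demand in inverse form: P = 161 - 4Q.
Without the control, 161 - 4Q = 40 + 3Q so Q* = 17.2857 and P* = 91.8571.
At P = 153, buyers demand (161 - 153)/4 = 2 while sellers would supply more, so the quantity traded is 2 at price 153.
The lost-trades triangle has base Q* - 2 = 15.2857 and height equal to the gap between the curves at Q = 2, which is 153 - 46 = 107. DWL = (1/2)(15.2857)(107) = 817.7857.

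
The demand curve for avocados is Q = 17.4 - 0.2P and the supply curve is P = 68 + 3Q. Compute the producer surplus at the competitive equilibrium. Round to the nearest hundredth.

8.46

Rewriting demand in inverse form: P = 87 - 5Q.
Equilibrium: 87 - 5Q = 68 + 3Q, so Q* = 2.375 and P* = 75.125.
Producer surplus is the triangle above supply below P*: (1/2)(2.375)(75.125 - 68) = (1/2)(2.375)(7.125) = 8.4609.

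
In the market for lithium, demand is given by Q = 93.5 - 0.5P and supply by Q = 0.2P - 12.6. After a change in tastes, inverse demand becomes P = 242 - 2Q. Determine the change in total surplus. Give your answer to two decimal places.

1190.36

Rewriting demand in inverse form: P = 187 - 2Q.
Rewriting supply in inverse form: P = 63 + 5Q.
Initial equilibrium: Q_0 = 17.7143, P_0 = 151.5714; CS_0 = (1/2)(17.7143)(35.4286) = 313.7959, PS_0 = (1/2)(17.7143)(88.5714) = 784.4898.
New equilibrium: 242 - 2Q = 63 + 5Q gives Q_1 = 25.5714, P_1 = 190.8571; CS_1 = 653.898, PS_1 = 1634.7449.
Change in total surplus = (653.898 + 1634.7449) - (313.7959 + 784.4898) = 1190.3571.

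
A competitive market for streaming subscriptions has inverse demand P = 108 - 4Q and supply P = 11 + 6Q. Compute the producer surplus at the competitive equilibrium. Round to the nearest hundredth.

282.27

Setting demand equal to supply, 97 = 10Q, so Q* = 9.7 and P* = 69.2.
The supply curve's price intercept is 11, so PS = (1/2)(Q*)(P* - 11) = (1/2)(9.7)(58.2) = 282.27.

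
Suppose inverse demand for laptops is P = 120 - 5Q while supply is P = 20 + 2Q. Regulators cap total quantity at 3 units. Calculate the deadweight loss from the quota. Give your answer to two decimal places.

445.79

Without the quota, 120 - 5Q = 20 + 2Q gives Q* = 14.2857.
At Q = 3 the demand price is 120 - 5(3) = 105 and the supply price is 20 + 2(3) = 26.
Deadweight loss is the triangle between the curves from 3 to 14.2857: (1/2)(105 - 26)(14.2857 - 3) = 445.7857.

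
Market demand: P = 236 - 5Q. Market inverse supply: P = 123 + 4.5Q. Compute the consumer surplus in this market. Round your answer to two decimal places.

Equilibrium: 236 - 5Q = 123 + 4.5Q, so Q* = 11.8947 and P* = 176.5263.
The demand choke price is 236, so CS = (1/2)(Q*)(236 - P*) = (1/2)(11.8947)(59.4737) = 353.7119.

353.71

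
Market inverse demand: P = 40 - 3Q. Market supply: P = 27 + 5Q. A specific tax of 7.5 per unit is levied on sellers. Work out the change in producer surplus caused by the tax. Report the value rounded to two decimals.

-5.42

Pre-tax equilibrium: 40 - 3Q = 27 + 5Q gives Q* = 1.625, P* = 35.125.
A tax on sellers shifts supply up by 7.5: 40 - 3Q = 27 + 5Q + 7.5, so Q_t = 0.6875. Buyers pay P_b = 37.9375; sellers receive P_s = P_b - 7.5 = 30.4375.
PS falls from (1/2)(1.625)(8.125) = 6.6016 to (1/2)(0.6875)(3.4375) = 1.1816, a change of -5.4199.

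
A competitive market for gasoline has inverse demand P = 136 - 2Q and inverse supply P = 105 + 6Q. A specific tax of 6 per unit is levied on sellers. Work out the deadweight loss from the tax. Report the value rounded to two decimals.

2.25

Without the tax, 136 - 2Q = 105 + 6Q so Q* = 3.875 and P* = 128.25.
With the tax, sellers need 6 more per unit: 136 - 2Q = 105 + 6Q + 6, so Q_t = 3.125. Buyers pay P_b = 129.75; sellers receive P_s = P_b - 6 = 123.75.
Deadweight loss is the triangle between the curves from Q_t to Q*: (1/2)(3.875 - 3.125)(6) = 2.25.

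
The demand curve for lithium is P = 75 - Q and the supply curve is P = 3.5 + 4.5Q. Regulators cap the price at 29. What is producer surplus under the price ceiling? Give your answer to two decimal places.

72.25

Without the control, 75 - Q = 3.5 + 4.5Q so Q* = 13 and P* = 62.
At P = 29, sellers supply (29 - 3.5)/4.5 = 5.6667 while buyers want more, so the quantity traded is 5.6667 at price 29.
PS is the triangle above supply below 29: (1/2)(5.6667)(29 - 3.5) = 72.25.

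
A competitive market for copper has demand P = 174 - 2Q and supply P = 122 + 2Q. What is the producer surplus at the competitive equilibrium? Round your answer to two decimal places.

Equilibrium: 174 - 2Q = 122 + 2Q, so Q* = 13 and P* = 148.
The supply curve's price intercept is 122, so PS = (1/2)(Q*)(P* - 122) = (1/2)(13)(26) = 169.

169.00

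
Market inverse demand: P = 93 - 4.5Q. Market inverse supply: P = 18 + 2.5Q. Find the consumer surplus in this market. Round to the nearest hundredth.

Set 93 - 4.5Q = 18 + 2.5Q, which gives 75 = 7Q, so Q* = 10.7143 and P* = 93 - 4.5(10.7143) = 44.7857.
CS is the area between the demand curve and P* from 0 to Q*: (1/2)(10.7143)(48.2143) = 258.2908.

258.29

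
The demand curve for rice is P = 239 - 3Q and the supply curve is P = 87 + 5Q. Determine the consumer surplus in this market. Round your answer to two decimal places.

541.50

Equilibrium: 239 - 3Q = 87 + 5Q, so Q* = 19 and P* = 182.
Consumer surplus is the triangle under demand above P*: (1/2)(19)(239 - 182) = (1/2)(19)(57) = 541.5.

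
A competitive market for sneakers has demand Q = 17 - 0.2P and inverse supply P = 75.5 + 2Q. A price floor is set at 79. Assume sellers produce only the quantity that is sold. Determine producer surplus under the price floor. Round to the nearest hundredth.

2.76

Rewriting demand in inverse form: P = 85 - 5Q.
Free-market equilibrium: 85 - 5Q = 75.5 + 2Q gives Q* = 1.3571, P* = 78.2143.
At the floor price 79, quantity demanded is (85 - 79)/5 = 1.2; demand is the short side, so Q = 1.2 trades at P = 79.
The supply price at Q = 1.2 is 77.9. PS is the trapezoid between 79 and supply over [0, 1.2]: (1/2)[(79 - 75.5) + (79 - 77.9)](1.2) = 2.76.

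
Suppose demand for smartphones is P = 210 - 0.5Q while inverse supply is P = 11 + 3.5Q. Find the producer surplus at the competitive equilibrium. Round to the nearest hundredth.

4331.36

Equilibrium: 210 - 0.5Q = 11 + 3.5Q, so Q* = 49.75 and P* = 185.125.
The supply curve's price intercept is 11, so PS = (1/2)(Q*)(P* - 11) = (1/2)(49.75)(174.125) = 4331.3594.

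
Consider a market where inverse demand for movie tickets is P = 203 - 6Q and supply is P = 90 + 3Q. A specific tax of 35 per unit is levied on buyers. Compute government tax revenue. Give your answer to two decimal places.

303.33

Pre-tax equilibrium: 203 - 6Q = 90 + 3Q gives Q* = 12.5556, P* = 127.6667.
With the tax, buyers' net willingness to pay falls by 35: (203 - 35) - 6Q = 90 + 3Q, so Q_t = 8.6667. Buyers pay P_b = 151; sellers receive P_s = P_b - 35 = 116.
Tax revenue = t x Q_t = 35 x 8.6667 = 303.3333.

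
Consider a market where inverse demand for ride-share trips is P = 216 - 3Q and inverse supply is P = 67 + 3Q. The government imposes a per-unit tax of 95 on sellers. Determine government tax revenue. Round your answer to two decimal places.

Pre-tax equilibrium: 216 - 3Q = 67 + 3Q gives Q* = 24.8333, P* = 141.5.
A tax on sellers shifts supply up by 95: 216 - 3Q = 67 + 3Q + 95, so Q_t = 9. Buyers pay P_b = 189; sellers receive P_s = P_b - 95 = 94.
Tax revenue = t x Q_t = 95 x 9 = 855.

855.00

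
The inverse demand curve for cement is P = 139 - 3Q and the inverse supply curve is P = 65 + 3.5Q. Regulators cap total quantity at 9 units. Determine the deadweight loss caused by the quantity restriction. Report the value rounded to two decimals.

18.48

Without the quota, 139 - 3Q = 65 + 3.5Q gives Q* = 11.3846.
At Q = 9 the demand price is 139 - 3(9) = 112 and the supply price is 65 + 3.5(9) = 96.5.
DWL = (1/2)(gap between curves at 9) x (Q* - 9) = (1/2)(15.5)(2.3846) = 18.4808.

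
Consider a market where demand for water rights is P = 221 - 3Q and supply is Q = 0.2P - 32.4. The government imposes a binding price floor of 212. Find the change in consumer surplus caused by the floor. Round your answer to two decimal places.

Rewriting supply in inverse form: P = 162 + 5Q.
Free-market equilibrium: 221 - 3Q = 162 + 5Q gives Q* = 7.375, P* = 198.875.
At the floor price 212, quantity demanded is (221 - 212)/3 = 3; demand is the short side, so Q = 3 trades at P = 212.
CS goes from (1/2)(7.375)(22.125) = 81.5859 to 13.5 (computed as (221 - 212)(3) - (1/2)(3)(3)^2), a change of -68.0859.

-68.09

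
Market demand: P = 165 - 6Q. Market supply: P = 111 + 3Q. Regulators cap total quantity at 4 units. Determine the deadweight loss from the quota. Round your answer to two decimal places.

Without the quota, 165 - 6Q = 111 + 3Q gives Q* = 6.
At Q = 4 the demand price is 165 - 6(4) = 141 and the supply price is 111 + 3(4) = 123.
DWL = (1/2)(gap between curves at 4) x (Q* - 4) = (1/2)(18)(2) = 18.

18.00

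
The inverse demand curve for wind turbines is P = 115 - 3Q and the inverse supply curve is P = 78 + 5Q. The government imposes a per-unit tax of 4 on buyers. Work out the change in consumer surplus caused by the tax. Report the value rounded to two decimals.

-6.56

Pre-tax equilibrium: 115 - 3Q = 78 + 5Q gives Q* = 4.625, P* = 101.125.
With the tax, buyers' net willingness to pay falls by 4: (115 - 4) - 3Q = 78 + 5Q, so Q_t = 4.125. Buyers pay P_b = 102.625; sellers receive P_s = P_b - 4 = 98.625.
Consumers lose the trapezoid between P* and P_b out to Q_t plus the triangle from Q_t to Q*: change in CS = 25.5234 - 32.0859 = -6.5625.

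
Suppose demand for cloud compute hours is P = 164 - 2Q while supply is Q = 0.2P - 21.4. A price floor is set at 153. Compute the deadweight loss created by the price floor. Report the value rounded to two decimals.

24.45

Rewriting supply in inverse form: P = 107 + 5Q.
Without the control, 164 - 2Q = 107 + 5Q so Q* = 8.1429 and P* = 147.7143.
At P = 153, buyers demand (164 - 153)/2 = 5.5 while sellers would supply more, so the quantity traded is 5.5 at price 153.
At Q = 5.5 the demand price is 153 and the supply price is 134.5. Deadweight loss is the triangle between the curves from 5.5 to 8.1429: (1/2)(153 - 134.5)(8.1429 - 5.5) = 24.4464.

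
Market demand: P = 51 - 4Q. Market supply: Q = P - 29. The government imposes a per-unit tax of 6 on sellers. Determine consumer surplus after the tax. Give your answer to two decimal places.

Rewriting supply in inverse form: P = 29 + Q.
Pre-tax equilibrium: 51 - 4Q = 29 + Q gives Q* = 4.4, P* = 33.4.
With the tax, sellers need 6 more per unit: 51 - 4Q = 29 + Q + 6, so Q_t = 3.2. Buyers pay P_b = 38.2; sellers receive P_s = P_b - 6 = 32.2.
CS = (1/2)(Q_t)(51 - P_b) = (1/2)(3.2)(12.8) = 20.48.

20.48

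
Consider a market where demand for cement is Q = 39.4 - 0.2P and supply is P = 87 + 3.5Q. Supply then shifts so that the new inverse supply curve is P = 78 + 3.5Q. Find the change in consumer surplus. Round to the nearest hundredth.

Rewriting demand in inverse form: P = 197 - 5Q.
Initial equilibrium: Q_0 = 12.9412, P_0 = 132.2941; CS_0 = (1/2)(12.9412)(64.7059) = 418.6851, PS_0 = (1/2)(12.9412)(45.2941) = 293.0796.
New equilibrium: 197 - 5Q = 78 + 3.5Q gives Q_1 = 14, P_1 = 127; CS_1 = 490, PS_1 = 343.
Change in consumer surplus = 490 - 418.6851 = 71.3149.

71.31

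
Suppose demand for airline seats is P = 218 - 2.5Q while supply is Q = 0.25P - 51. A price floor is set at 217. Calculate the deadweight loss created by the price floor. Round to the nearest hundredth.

10.00

Rewriting supply in inverse form: P = 204 + 4Q.
Free-market equilibrium: 218 - 2.5Q = 204 + 4Q gives Q* = 2.1538, P* = 212.6154.
At the floor price 217, quantity demanded is (218 - 217)/2.5 = 0.4; demand is the short side, so Q = 0.4 trades at P = 217.
The lost-trades triangle has base Q* - 0.4 = 1.7538 and height equal to the gap between the curves at Q = 0.4, which is 217 - 205.6 = 11.4. DWL = (1/2)(1.7538)(11.4) = 9.9969.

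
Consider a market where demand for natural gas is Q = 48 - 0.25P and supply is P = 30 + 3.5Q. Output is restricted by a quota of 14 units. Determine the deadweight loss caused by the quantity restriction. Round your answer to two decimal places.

216.60

Rewriting demand in inverse form: P = 192 - 4Q.
Without the quota, 192 - 4Q = 30 + 3.5Q gives Q* = 21.6.
At Q = 14 the demand price is 192 - 4(14) = 136 and the supply price is 30 + 3.5(14) = 79.
DWL = (1/2)(gap between curves at 14) x (Q* - 14) = (1/2)(57)(7.6) = 216.6.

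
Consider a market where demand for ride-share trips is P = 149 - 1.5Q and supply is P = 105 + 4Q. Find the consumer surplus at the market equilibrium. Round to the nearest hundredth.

Equilibrium: 149 - 1.5Q = 105 + 4Q, so Q* = 8 and P* = 137.
The demand choke price is 149, so CS = (1/2)(Q*)(149 - P*) = (1/2)(8)(12) = 48.

48.00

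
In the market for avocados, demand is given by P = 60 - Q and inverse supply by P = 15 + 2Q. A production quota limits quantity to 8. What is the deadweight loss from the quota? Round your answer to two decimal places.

Unrestricted equilibrium: Q* = (60 - 15)/(1 + 2) = 15.
At Q = 8 the demand price is 60 - (8) = 52 and the supply price is 15 + 2(8) = 31.
DWL = (1/2)(gap between curves at 8) x (Q* - 8) = (1/2)(21)(7) = 73.5.

73.50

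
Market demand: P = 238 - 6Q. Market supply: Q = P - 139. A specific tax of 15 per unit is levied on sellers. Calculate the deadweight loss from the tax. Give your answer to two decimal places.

16.07

Rewriting supply in inverse form: P = 139 + Q.
Without the tax, 238 - 6Q = 139 + Q so Q* = 14.1429 and P* = 153.1429.
A tax on sellers shifts supply up by 15: 238 - 6Q = 139 + Q + 15, so Q_t = 12. Buyers pay P_b = 166; sellers receive P_s = P_b - 15 = 151.
Deadweight loss is the triangle between the curves from Q_t to Q*: (1/2)(14.1429 - 12)(15) = 16.0714.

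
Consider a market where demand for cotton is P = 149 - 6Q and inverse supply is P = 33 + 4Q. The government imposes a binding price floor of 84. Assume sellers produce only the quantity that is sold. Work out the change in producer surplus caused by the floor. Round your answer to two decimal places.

Free-market equilibrium: 149 - 6Q = 33 + 4Q gives Q* = 11.6, P* = 79.4.
At P = 84, buyers demand (149 - 84)/6 = 10.8333 while sellers would supply more, so the quantity traded is 10.8333 at price 84.
PS goes from (1/2)(11.6)(46.4) = 269.12 to 317.7778 (computed as (84 - 33)(10.8333) - (1/2)(4)(10.8333)^2), a change of 48.6578.

48.66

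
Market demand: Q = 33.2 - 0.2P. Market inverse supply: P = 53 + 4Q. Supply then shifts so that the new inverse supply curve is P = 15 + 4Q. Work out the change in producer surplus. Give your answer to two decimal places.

247.70

Rewriting demand in inverse form: P = 166 - 5Q.
Initial equilibrium: Q_0 = 12.5556, P_0 = 103.2222; CS_0 = (1/2)(12.5556)(62.7778) = 394.1049, PS_0 = (1/2)(12.5556)(50.2222) = 315.284.
New equilibrium: 166 - 5Q = 15 + 4Q gives Q_1 = 16.7778, P_1 = 82.1111; CS_1 = 703.7346, PS_1 = 562.9877.
Change in producer surplus = 562.9877 - 315.284 = 247.7037.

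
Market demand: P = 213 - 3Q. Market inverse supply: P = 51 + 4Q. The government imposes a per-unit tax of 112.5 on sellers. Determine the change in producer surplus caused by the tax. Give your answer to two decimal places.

-971.17

Without the tax, 213 - 3Q = 51 + 4Q so Q* = 23.1429 and P* = 143.5714.
With the tax, sellers need 112.5 more per unit: 213 - 3Q = 51 + 4Q + 112.5, so Q_t = 7.0714. Buyers pay P_b = 191.7857; sellers receive P_s = P_b - 112.5 = 79.2857.
PS falls from (1/2)(23.1429)(92.5714) = 1071.1837 to (1/2)(7.0714)(28.2857) = 100.0102, a change of -971.1735.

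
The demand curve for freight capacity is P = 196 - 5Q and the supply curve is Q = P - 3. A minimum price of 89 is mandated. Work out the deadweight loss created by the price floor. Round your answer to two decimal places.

347.76

Rewriting supply in inverse form: P = 3 + Q.
Without the control, 196 - 5Q = 3 + Q so Q* = 32.1667 and P* = 35.1667.
At the floor price 89, quantity demanded is (196 - 89)/5 = 21.4; demand is the short side, so Q = 21.4 trades at P = 89.
The lost-trades triangle has base Q* - 21.4 = 10.7667 and height equal to the gap between the curves at Q = 21.4, which is 89 - 24.4 = 64.6. DWL = (1/2)(10.7667)(64.6) = 347.7633.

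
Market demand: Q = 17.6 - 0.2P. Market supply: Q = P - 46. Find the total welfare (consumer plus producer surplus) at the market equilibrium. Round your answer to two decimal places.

Rewriting demand in inverse form: P = 88 - 5Q.
Rewriting supply in inverse form: P = 46 + Q.
Set 88 - 5Q = 46 + Q, which gives 42 = 6Q, so Q* = 7 and P* = 88 - 5(7) = 53.
CS = (1/2)(7)(35) = 122.5 and PS = (1/2)(7)(7) = 24.5, so total surplus = 147.

147.00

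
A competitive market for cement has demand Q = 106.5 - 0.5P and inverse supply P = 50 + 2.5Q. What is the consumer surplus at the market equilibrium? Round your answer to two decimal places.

1312.05

Rewriting demand in inverse form: P = 213 - 2Q.
Equilibrium: 213 - 2Q = 50 + 2.5Q, so Q* = 36.2222 and P* = 140.5556.
CS is the area between the demand curve and P* from 0 to Q*: (1/2)(36.2222)(72.4444) = 1312.0494.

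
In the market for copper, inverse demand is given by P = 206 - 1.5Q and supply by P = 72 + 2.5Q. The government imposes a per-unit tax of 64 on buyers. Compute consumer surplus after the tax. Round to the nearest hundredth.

229.69

Without the tax, 206 - 1.5Q = 72 + 2.5Q so Q* = 33.5 and P* = 155.75.
With the tax, buyers' net willingness to pay falls by 64: (206 - 64) - 1.5Q = 72 + 2.5Q, so Q_t = 17.5. Buyers pay P_b = 179.75; sellers receive P_s = P_b - 64 = 115.75.
Consumer surplus is the triangle under demand above P_b: (1/2)(17.5)(206 - 179.75) = 229.6875.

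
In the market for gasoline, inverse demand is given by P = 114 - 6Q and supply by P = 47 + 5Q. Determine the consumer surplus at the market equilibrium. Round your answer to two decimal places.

111.30

Set 114 - 6Q = 47 + 5Q, which gives 67 = 11Q, so Q* = 6.0909 and P* = 114 - 6(6.0909) = 77.4545.
CS is the area between the demand curve and P* from 0 to Q*: (1/2)(6.0909)(36.5455) = 111.2975.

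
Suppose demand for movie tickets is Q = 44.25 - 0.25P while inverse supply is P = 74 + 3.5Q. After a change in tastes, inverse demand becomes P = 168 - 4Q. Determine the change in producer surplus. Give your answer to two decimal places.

Rewriting demand in inverse form: P = 177 - 4Q.
Initial equilibrium: Q_0 = 13.7333, P_0 = 122.0667; CS_0 = (1/2)(13.7333)(54.9333) = 377.2089, PS_0 = (1/2)(13.7333)(48.0667) = 330.0578.
New equilibrium: 168 - 4Q = 74 + 3.5Q gives Q_1 = 12.5333, P_1 = 117.8667; CS_1 = 314.1689, PS_1 = 274.8978.
Change in producer surplus = 274.8978 - 330.0578 = -55.16.

-55.16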